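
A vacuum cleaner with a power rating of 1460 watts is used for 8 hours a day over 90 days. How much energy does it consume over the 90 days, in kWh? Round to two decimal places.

Runtime = 8 h/day × 90 days = 720 h
Energy = 1.46 kW × 720 h = 1051.2 kWh

1051.20 kWh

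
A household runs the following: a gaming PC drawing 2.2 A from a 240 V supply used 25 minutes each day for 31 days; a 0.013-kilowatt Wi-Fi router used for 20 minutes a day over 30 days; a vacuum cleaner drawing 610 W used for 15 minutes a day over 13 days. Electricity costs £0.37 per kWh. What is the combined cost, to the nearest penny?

gaming PC: Power = 2.2 A × 240 V = 528 W = 0.528 kW
gaming PC: Runtime = 25 min × 31 = 775 min = 12.916666… h
gaming PC: 0.528 kW × 12.916666… h = 6.82 kWh
Wi-Fi router: Runtime = 20 min × 30 = 600 min = 10 h
Wi-Fi router: 0.013 kW × 10 h = 0.13 kWh
vacuum cleaner: Runtime = 15 min × 13 = 195 min = 3.25 h
vacuum cleaner: 0.61 kW × 3.25 h = 1.9825 kWh
Total energy = 8.9325 kWh
Cost = 8.9325 × £0.37 = £3.31

£3.31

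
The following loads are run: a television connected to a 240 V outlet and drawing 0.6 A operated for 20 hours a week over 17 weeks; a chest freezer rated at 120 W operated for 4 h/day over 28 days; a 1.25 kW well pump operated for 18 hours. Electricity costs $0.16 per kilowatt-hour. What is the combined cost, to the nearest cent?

television: Power = 0.6 A × 240 V = 144 W = 0.144 kW
television: Runtime = 20 h/week × 17 weeks = 340 h
television: 0.144 kW × 340 h = 48.96 kWh
chest freezer: Runtime = 4 h/day × 28 days = 112 h
chest freezer: 0.12 kW × 112 h = 13.44 kWh
well pump: 1.25 kW × 18 h = 22.5 kWh
Total energy = 84.9 kWh
Cost = 84.9 × $0.16 = $13.58

$13.58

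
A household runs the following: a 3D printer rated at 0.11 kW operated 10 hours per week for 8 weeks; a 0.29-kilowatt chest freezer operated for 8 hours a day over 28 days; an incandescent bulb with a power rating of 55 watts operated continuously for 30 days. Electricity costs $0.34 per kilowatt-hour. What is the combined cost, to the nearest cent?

3D printer: Runtime = 10 h/week × 8 weeks = 80 h
3D printer: 0.11 kW × 80 h = 8.8 kWh
chest freezer: Runtime = 8 h/day × 28 days = 224 h
chest freezer: 0.29 kW × 224 h = 64.96 kWh
incandescent bulb: Runtime = 24 h × 30 = 720 h
incandescent bulb: 0.055 kW × 720 h = 39.6 kWh
Total energy = 113.36 kWh
Cost = 113.36 × $0.34 = $38.54

$38.54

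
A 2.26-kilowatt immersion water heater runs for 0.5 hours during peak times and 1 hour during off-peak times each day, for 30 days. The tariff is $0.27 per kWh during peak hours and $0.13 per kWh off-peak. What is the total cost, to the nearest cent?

$17.97

Peak energy = 2.26 kW × 0.5 h × 30 = 33.9 kWh
Off-peak energy = 2.26 kW × 1 h × 30 = 67.8 kWh
Cost = 33.9 × $0.27 + 67.8 × $0.13 = $9.153 + $8.814 = $17.97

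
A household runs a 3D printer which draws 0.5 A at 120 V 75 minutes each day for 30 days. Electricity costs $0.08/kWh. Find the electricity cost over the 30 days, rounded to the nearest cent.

Power = 0.5 A × 120 V = 60 W = 0.06 kW
Runtime = 75 min × 30 = 2250 min = 37.5 h
Energy = 0.06 kW × 37.5 h = 2.25 kWh
Cost = 2.25 kWh × $0.08/kWh = $0.18

$0.18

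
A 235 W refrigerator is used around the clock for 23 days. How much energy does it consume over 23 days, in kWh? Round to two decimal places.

129.72 kWh

Runtime = 24 h × 23 = 552 h
Energy = 0.235 kW × 552 h = 129.72 kWh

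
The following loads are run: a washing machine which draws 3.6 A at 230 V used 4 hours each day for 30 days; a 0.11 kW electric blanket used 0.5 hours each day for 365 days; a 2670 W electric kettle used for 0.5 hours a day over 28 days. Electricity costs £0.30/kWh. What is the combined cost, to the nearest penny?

washing machine: Power = 3.6 A × 230 V = 828 W = 0.828 kW
washing machine: Runtime = 4 h/day × 30 days = 120 h
washing machine: 0.828 kW × 120 h = 99.36 kWh
electric blanket: Runtime = 0.5 h/day × 365 days = 182.5 h
electric blanket: 0.11 kW × 182.5 h = 20.075 kWh
electric kettle: Runtime = 0.5 h/day × 28 days = 14 h
electric kettle: 2.67 kW × 14 h = 37.38 kWh
Total energy = 156.815 kWh
Cost = 156.815 × £0.30 = £47.04

£47.04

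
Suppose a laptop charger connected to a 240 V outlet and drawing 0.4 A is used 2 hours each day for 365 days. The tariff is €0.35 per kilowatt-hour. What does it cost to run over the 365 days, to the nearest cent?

Power = 0.4 A × 240 V = 96 W = 0.096 kW
Runtime = 2 h/day × 365 days = 730 h
Energy = 0.096 kW × 730 h = 70.08 kWh
Cost = 70.08 kWh × €0.35/kWh = €24.53

€24.53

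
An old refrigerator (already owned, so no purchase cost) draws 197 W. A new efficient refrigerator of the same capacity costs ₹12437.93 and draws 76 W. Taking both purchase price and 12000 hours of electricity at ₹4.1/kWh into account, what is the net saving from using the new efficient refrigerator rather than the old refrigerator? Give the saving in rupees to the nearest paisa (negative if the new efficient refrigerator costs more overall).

-₹6484.73

old refrigerator: ₹0.00 + (197/1000) kW × 12000 h × ₹4.1 = ₹0.00 + ₹9692.4 = ₹9692.4
new efficient refrigerator: ₹12437.93 + (76/1000) kW × 12000 h × ₹4.1 = ₹12437.93 + ₹3739.2 = ₹16177.13
Saving = ₹9692.4 − ₹16177.13 = −₹6484.73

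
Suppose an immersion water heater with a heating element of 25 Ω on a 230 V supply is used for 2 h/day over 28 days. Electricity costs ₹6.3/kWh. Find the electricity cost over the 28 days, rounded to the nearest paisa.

₹746.52

Power = V²/R = 230²/25 = 2116 W = 2.116 kW
Runtime = 2 h/day × 28 days = 56 h
Energy = 2.116 kW × 56 h = 118.496 kWh
Cost = 118.496 kWh × ₹6.3/kWh = ₹746.52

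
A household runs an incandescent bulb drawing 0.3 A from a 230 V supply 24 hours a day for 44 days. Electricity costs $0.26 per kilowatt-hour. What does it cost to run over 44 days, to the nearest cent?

Power = 0.3 A × 230 V = 69 W = 0.069 kW
Runtime = 24 h × 44 = 1056 h
Energy = 0.069 kW × 1056 h = 72.864 kWh
Cost = 72.864 kWh × $0.26/kWh = $18.94

$18.94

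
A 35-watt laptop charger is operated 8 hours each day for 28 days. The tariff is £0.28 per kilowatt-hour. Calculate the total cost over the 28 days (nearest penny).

Runtime = 8 h/day × 28 days = 224 h
Energy = 0.035 kW × 224 h = 7.84 kWh
Cost = 7.84 kWh × £0.28/kWh = £2.20

£2.20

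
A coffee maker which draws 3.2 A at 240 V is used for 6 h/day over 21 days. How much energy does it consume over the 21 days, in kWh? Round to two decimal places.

96.77 kWh

Power = 3.2 A × 240 V = 768 W = 0.768 kW
Runtime = 6 h/day × 21 days = 126 h
Energy = 0.768 kW × 126 h = 96.768 kWh ≈ 96.77 kWh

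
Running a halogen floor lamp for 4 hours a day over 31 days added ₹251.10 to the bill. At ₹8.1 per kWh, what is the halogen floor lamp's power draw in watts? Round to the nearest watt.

Energy = ₹251.10 ÷ ₹8.1/kWh = 31 kWh
Runtime = 4 h/day × 31 days = 124 h
Power = 31 kWh ÷ 124 h = 0.25 kW = 250 W

250 W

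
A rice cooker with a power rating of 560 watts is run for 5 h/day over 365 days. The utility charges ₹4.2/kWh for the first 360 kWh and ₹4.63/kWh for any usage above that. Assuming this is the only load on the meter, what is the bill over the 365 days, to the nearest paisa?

Runtime = 5 h/day × 365 days = 1825 h
Energy = 0.56 kW × 1825 h = 1022 kWh
Tier 1 (0–360 kWh): 360 × ₹4.2 = ₹1512
Above 360 kWh: 662 × ₹4.63 = ₹3065.06
Bill = ₹4577.06

₹4577.06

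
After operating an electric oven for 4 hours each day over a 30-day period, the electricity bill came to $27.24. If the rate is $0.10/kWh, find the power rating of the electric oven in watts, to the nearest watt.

Energy = $27.24 ÷ $0.10/kWh = 272.4 kWh
Runtime = 4 h/day × 30 days = 120 h
Power = 272.4 kWh ÷ 120 h = 2.27 kW = 2270 W

2270 W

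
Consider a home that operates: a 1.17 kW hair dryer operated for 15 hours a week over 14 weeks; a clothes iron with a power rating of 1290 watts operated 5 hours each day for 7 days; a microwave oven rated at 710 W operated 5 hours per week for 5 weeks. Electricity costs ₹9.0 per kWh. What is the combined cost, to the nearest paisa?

₹2777.40

hair dryer: Runtime = 15 h/week × 14 weeks = 210 h
hair dryer: 1.17 kW × 210 h = 245.7 kWh
clothes iron: Runtime = 5 h/day × 7 days = 35 h
clothes iron: 1.29 kW × 35 h = 45.15 kWh
microwave oven: Runtime = 5 h/week × 5 weeks = 25 h
microwave oven: 0.71 kW × 25 h = 17.75 kWh
Total energy = 308.6 kWh
Cost = 308.6 × ₹9.0 = ₹2777.40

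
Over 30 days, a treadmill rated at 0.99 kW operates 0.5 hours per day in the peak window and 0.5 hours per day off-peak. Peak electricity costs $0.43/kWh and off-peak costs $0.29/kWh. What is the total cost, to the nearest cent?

$10.69

Peak energy = 0.99 kW × 0.5 h × 30 = 14.85 kWh
Off-peak energy = 0.99 kW × 0.5 h × 30 = 14.85 kWh
Cost = 14.85 × $0.43 + 14.85 × $0.29 = $6.3855 + $4.3065 = $10.69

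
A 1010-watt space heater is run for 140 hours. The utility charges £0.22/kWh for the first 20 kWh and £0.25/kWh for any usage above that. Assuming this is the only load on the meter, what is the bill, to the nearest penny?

Energy = 1.01 kW × 140 h = 141.4 kWh
Tier 1 (0–20 kWh): 20 × £0.22 = £4.4
Above 20 kWh: 121.4 × £0.25 = £30.35
Bill = £34.75

£34.75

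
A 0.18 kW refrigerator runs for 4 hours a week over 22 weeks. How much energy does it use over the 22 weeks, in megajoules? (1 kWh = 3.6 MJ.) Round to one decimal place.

Runtime = 4 h/week × 22 weeks = 88 h
Energy = 0.18 kW × 88 h = 15.84 kWh
= 15.84 × 3.6 MJ = 57.0 MJ

57.0 MJ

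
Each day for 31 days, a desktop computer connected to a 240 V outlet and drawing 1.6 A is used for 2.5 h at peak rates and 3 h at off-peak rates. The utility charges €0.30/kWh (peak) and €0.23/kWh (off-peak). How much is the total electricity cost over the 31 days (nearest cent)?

€17.14

Power = 1.6 A × 240 V = 384 W = 0.384 kW
Peak energy = 0.384 kW × 2.5 h × 31 = 29.76 kWh
Off-peak energy = 0.384 kW × 3 h × 31 = 35.712 kWh
Cost = 29.76 × €0.30 + 35.712 × €0.23 = €8.928 + €8.21376 = €17.14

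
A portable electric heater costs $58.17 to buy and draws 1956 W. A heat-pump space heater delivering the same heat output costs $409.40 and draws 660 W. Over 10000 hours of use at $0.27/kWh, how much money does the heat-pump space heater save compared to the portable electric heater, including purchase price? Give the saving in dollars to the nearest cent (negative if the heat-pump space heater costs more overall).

portable electric heater: $58.17 + (1956/1000) kW × 10000 h × $0.27 = $58.17 + $5281.2 = $5339.37
heat-pump space heater: $409.40 + (660/1000) kW × 10000 h × $0.27 = $409.40 + $1782 = $2191.4
Saving = $5339.37 − $2191.4 = $3147.97

$3147.97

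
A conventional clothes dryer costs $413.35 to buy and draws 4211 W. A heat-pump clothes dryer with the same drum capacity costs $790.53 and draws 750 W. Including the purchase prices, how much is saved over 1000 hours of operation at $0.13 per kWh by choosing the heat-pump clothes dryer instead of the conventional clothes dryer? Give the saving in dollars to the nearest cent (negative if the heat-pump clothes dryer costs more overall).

$72.75

conventional clothes dryer: $413.35 + (4211/1000) kW × 1000 h × $0.13 = $413.35 + $547.43 = $960.78
heat-pump clothes dryer: $790.53 + (750/1000) kW × 1000 h × $0.13 = $790.53 + $97.5 = $888.03
Saving = $960.78 − $888.03 = $72.75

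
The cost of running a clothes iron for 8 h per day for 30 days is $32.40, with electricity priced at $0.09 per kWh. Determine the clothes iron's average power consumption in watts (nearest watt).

Energy = $32.40 ÷ $0.09/kWh = 360 kWh
Runtime = 8 h/day × 30 days = 240 h
Power = 360 kWh ÷ 240 h = 1.5 kW = 1500 W

1500 W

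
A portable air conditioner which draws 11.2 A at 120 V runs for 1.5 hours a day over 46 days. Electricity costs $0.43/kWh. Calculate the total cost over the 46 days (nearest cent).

$39.88

Power = 11.2 A × 120 V = 1344 W = 1.344 kW
Runtime = 1.5 h/day × 46 days = 69 h
Energy = 1.344 kW × 69 h = 92.736 kWh
Cost = 92.736 kWh × $0.43/kWh = $39.88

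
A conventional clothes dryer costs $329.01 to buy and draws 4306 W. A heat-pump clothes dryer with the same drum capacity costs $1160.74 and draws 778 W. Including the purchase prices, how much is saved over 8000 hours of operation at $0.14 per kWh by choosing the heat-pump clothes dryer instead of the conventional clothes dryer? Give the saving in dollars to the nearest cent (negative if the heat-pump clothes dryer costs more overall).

$3119.63

conventional clothes dryer: $329.01 + (4306/1000) kW × 8000 h × $0.14 = $329.01 + $4822.72 = $5151.73
heat-pump clothes dryer: $1160.74 + (778/1000) kW × 8000 h × $0.14 = $1160.74 + $871.36 = $2032.1
Saving = $5151.73 − $2032.1 = $3119.63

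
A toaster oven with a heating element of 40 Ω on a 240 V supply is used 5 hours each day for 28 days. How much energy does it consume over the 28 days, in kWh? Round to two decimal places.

Power = V²/R = 240²/40 = 1440 W = 1.44 kW
Runtime = 5 h/day × 28 days = 140 h
Energy = 1.44 kW × 140 h = 201.6 kWh

201.60 kWh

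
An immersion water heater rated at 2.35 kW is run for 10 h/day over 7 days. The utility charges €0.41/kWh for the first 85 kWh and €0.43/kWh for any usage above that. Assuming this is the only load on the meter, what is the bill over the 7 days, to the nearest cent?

€69.04

Runtime = 10 h/day × 7 days = 70 h
Energy = 2.35 kW × 70 h = 164.5 kWh
Tier 1 (0–85 kWh): 85 × €0.41 = €34.85
Above 85 kWh: 79.5 × €0.43 = €34.185
Bill = €69.04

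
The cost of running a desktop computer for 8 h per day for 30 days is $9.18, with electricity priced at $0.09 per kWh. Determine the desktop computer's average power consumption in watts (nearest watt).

425 W

Energy = $9.18 ÷ $0.09/kWh = 102 kWh
Runtime = 8 h/day × 30 days = 240 h
Power = 102 kWh ÷ 240 h = 0.425 kW = 425 W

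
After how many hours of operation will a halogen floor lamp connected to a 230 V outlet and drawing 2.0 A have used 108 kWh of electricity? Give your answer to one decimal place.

234.8 h

Power = 2.0 A × 230 V = 460 W = 0.46 kW
Hours = 108 kWh ÷ 0.46 kW = 234.8 h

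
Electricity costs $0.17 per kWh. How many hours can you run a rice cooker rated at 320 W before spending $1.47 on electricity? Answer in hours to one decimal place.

27.0 h

Energy available = $1.47 ÷ $0.17/kWh = 8.6471 kWh
Hours = 8.6471 kWh ÷ 0.32 kW = 27.0 h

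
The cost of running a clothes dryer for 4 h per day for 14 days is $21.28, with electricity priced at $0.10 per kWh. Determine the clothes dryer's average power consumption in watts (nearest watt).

3800 W

Energy = $21.28 ÷ $0.10/kWh = 212.8 kWh
Runtime = 4 h/day × 14 days = 56 h
Power = 212.8 kWh ÷ 56 h = 3.8 kW = 3800 W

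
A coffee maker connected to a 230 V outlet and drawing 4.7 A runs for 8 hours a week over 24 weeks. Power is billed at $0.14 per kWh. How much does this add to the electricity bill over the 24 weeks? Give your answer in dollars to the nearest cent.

Power = 4.7 A × 230 V = 1081 W = 1.081 kW
Runtime = 8 h/week × 24 weeks = 192 h
Energy = 1.081 kW × 192 h = 207.552 kWh
Cost = 207.552 kWh × $0.14/kWh = $29.06

$29.06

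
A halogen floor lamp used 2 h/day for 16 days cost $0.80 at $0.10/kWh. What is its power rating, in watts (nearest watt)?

Energy = $0.80 ÷ $0.10/kWh = 8 kWh
Runtime = 2 h/day × 16 days = 32 h
Power = 8 kWh ÷ 32 h = 0.25 kW = 250 W

250 W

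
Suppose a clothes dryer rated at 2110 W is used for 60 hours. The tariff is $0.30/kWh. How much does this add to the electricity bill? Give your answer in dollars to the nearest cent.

Energy = 2.11 kW × 60 h = 126.6 kWh
Cost = 126.6 kWh × $0.30/kWh = $37.98

$37.98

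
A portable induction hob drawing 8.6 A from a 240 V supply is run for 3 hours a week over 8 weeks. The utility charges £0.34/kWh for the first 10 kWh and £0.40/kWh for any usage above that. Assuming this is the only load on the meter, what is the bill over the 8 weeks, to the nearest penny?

Power = 8.6 A × 240 V = 2064 W = 2.064 kW
Runtime = 3 h/week × 8 weeks = 24 h
Energy = 2.064 kW × 24 h = 49.536 kWh
Tier 1 (0–10 kWh): 10 × £0.34 = £3.4
Above 10 kWh: 39.536 × £0.40 = £15.8144
Bill = £19.21

£19.21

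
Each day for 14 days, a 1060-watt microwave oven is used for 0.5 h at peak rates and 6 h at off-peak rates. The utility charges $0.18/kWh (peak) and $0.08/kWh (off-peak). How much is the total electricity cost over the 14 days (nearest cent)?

Peak energy = 1.06 kW × 0.5 h × 14 = 7.42 kWh
Off-peak energy = 1.06 kW × 6 h × 14 = 89.04 kWh
Cost = 7.42 × $0.18 + 89.04 × $0.08 = $1.3356 + $7.1232 = $8.46

$8.46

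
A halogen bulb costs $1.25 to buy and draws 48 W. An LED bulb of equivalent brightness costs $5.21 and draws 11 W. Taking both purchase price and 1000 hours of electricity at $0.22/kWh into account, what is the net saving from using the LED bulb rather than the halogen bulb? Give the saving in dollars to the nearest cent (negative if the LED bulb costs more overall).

halogen bulb: $1.25 + (48/1000) kW × 1000 h × $0.22 = $1.25 + $10.56 = $11.81
LED bulb: $5.21 + (11/1000) kW × 1000 h × $0.22 = $5.21 + $2.42 = $7.63
Saving = $11.81 − $7.63 = $4.18

$4.18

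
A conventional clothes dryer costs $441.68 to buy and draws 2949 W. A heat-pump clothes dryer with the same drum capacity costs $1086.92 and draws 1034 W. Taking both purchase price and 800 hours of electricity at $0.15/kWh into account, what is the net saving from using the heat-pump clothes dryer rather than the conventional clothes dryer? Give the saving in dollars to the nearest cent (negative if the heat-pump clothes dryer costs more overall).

conventional clothes dryer: $441.68 + (2949/1000) kW × 800 h × $0.15 = $441.68 + $353.88 = $795.56
heat-pump clothes dryer: $1086.92 + (1034/1000) kW × 800 h × $0.15 = $1086.92 + $124.08 = $1211
Saving = $795.56 − $1211 = −$415.44

-$415.44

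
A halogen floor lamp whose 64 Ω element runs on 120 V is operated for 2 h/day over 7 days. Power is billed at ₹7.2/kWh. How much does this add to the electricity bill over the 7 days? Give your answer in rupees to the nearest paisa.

Power = V²/R = 120²/64 = 225 W = 0.225 kW
Runtime = 2 h/day × 7 days = 14 h
Energy = 0.225 kW × 14 h = 3.15 kWh
Cost = 3.15 kWh × ₹7.2/kWh = ₹22.68

₹22.68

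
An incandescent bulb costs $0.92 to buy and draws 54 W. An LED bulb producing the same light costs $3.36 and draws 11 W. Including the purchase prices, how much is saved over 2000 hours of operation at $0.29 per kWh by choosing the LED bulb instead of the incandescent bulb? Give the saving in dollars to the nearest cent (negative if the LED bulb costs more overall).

incandescent bulb: $0.92 + (54/1000) kW × 2000 h × $0.29 = $0.92 + $31.32 = $32.24
LED bulb: $3.36 + (11/1000) kW × 2000 h × $0.29 = $3.36 + $6.38 = $9.74
Saving = $32.24 − $9.74 = $22.5

$22.50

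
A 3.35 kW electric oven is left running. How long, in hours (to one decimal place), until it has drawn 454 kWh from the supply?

135.5 h

Hours = 454 kWh ÷ 3.35 kW = 135.5 h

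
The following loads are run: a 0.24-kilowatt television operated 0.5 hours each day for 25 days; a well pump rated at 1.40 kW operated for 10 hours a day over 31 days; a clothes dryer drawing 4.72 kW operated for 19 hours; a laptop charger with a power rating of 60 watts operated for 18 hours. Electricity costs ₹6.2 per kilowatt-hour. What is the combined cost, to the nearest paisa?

₹3272.11

television: Runtime = 0.5 h/day × 25 days = 12.5 h
television: 0.24 kW × 12.5 h = 3 kWh
well pump: Runtime = 10 h/day × 31 days = 310 h
well pump: 1.4 kW × 310 h = 434 kWh
clothes dryer: 4.72 kW × 19 h = 89.68 kWh
laptop charger: 0.06 kW × 18 h = 1.08 kWh
Total energy = 527.76 kWh
Cost = 527.76 × ₹6.2 = ₹3272.11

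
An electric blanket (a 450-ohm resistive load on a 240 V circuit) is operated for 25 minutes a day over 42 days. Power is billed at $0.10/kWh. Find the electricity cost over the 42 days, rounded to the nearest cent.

Power = V²/R = 240²/450 = 128 W = 0.128 kW
Runtime = 25 min × 42 = 1050 min = 17.5 h
Energy = 0.128 kW × 17.5 h = 2.24 kWh
Cost = 2.24 kWh × $0.10/kWh = $0.22

$0.22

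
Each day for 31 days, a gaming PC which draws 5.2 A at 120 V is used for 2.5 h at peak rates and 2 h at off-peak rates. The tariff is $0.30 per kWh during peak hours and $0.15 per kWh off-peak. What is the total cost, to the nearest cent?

$20.31

Power = 5.2 A × 120 V = 624 W = 0.624 kW
Peak energy = 0.624 kW × 2.5 h × 31 = 48.36 kWh
Off-peak energy = 0.624 kW × 2 h × 31 = 38.688 kWh
Cost = 48.36 × $0.30 + 38.688 × $0.15 = $14.508 + $5.8032 = $20.31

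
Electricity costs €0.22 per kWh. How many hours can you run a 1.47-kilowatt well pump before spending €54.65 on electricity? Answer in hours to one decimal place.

Energy available = €54.65 ÷ €0.22/kWh = 248.4091 kWh
Hours = 248.4091 kWh ÷ 1.47 kW = 169.0 h

169.0 h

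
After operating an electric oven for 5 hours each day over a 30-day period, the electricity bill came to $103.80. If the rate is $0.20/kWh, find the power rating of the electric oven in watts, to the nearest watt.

3460 W

Energy = $103.80 ÷ $0.20/kWh = 519 kWh
Runtime = 5 h/day × 30 days = 150 h
Power = 519 kWh ÷ 150 h = 3.46 kW = 3460 W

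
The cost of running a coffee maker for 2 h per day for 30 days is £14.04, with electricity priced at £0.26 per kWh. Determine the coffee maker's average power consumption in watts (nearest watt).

900 W

Energy = £14.04 ÷ £0.26/kWh = 54 kWh
Runtime = 2 h/day × 30 days = 60 h
Power = 54 kWh ÷ 60 h = 0.9 kW = 900 W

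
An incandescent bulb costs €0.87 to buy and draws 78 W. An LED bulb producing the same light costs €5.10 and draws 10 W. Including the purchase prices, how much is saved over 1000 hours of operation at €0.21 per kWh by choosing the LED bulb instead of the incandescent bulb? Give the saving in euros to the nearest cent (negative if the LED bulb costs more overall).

incandescent bulb: €0.87 + (78/1000) kW × 1000 h × €0.21 = €0.87 + €16.38 = €17.25
LED bulb: €5.10 + (10/1000) kW × 1000 h × €0.21 = €5.10 + €2.1 = €7.2
Saving = €17.25 − €7.2 = €10.05

€10.05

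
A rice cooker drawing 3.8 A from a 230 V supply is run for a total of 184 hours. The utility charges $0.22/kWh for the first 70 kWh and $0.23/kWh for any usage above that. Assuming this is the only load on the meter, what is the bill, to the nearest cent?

$36.29

Power = 3.8 A × 230 V = 874 W = 0.874 kW
Energy = 0.874 kW × 184 h = 160.816 kWh
Tier 1 (0–70 kWh): 70 × $0.22 = $15.4
Above 70 kWh: 90.816 × $0.23 = $20.88768
Bill = $36.29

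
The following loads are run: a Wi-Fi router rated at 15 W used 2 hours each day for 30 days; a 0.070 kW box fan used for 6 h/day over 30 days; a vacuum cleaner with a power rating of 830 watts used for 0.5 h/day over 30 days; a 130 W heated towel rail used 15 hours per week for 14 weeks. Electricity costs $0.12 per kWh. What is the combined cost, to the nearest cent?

$6.39

Wi-Fi router: Runtime = 2 h/day × 30 days = 60 h
Wi-Fi router: 0.015 kW × 60 h = 0.9 kWh
box fan: Runtime = 6 h/day × 30 days = 180 h
box fan: 0.07 kW × 180 h = 12.6 kWh
vacuum cleaner: Runtime = 0.5 h/day × 30 days = 15 h
vacuum cleaner: 0.83 kW × 15 h = 12.45 kWh
heated towel rail: Runtime = 15 h/week × 14 weeks = 210 h
heated towel rail: 0.13 kW × 210 h = 27.3 kWh
Total energy = 53.25 kWh
Cost = 53.25 × $0.12 = $6.39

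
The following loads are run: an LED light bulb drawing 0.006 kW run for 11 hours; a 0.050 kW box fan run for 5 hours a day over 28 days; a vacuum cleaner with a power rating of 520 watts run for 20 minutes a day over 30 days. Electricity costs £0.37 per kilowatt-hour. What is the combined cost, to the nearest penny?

£4.54

LED light bulb: 0.006 kW × 11 h = 0.066 kWh
box fan: Runtime = 5 h/day × 28 days = 140 h
box fan: 0.05 kW × 140 h = 7 kWh
vacuum cleaner: Runtime = 20 min × 30 = 600 min = 10 h
vacuum cleaner: 0.52 kW × 10 h = 5.2 kWh
Total energy = 12.266 kWh
Cost = 12.266 × £0.37 = £4.54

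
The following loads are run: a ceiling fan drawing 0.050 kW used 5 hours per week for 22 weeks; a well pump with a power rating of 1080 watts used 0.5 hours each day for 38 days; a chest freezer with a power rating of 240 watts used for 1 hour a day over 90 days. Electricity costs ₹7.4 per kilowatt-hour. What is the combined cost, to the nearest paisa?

₹352.39

ceiling fan: Runtime = 5 h/week × 22 weeks = 110 h
ceiling fan: 0.05 kW × 110 h = 5.5 kWh
well pump: Runtime = 0.5 h/day × 38 days = 19 h
well pump: 1.08 kW × 19 h = 20.52 kWh
chest freezer: Runtime = 1 h/day × 90 days = 90 h
chest freezer: 0.24 kW × 90 h = 21.6 kWh
Total energy = 47.62 kWh
Cost = 47.62 × ₹7.4 = ₹352.39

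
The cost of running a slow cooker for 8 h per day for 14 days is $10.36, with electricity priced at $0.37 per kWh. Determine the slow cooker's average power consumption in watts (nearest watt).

Energy = $10.36 ÷ $0.37/kWh = 28 kWh
Runtime = 8 h/day × 14 days = 112 h
Power = 28 kWh ÷ 112 h = 0.25 kW = 250 W

250 W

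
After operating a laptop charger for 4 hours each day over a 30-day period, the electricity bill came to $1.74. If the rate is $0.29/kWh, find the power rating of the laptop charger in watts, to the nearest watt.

Energy = $1.74 ÷ $0.29/kWh = 6 kWh
Runtime = 4 h/day × 30 days = 120 h
Power = 6 kWh ÷ 120 h = 0.05 kW = 50 W

50 W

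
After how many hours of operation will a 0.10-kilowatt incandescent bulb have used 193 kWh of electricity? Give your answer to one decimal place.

Hours = 193 kWh ÷ 0.1 kW = 1930.0 h

1930.0 h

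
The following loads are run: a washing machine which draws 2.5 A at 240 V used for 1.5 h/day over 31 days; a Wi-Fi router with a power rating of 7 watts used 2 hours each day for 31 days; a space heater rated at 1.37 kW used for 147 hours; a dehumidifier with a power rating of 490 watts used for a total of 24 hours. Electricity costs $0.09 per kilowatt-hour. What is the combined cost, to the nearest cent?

$21.73

washing machine: Power = 2.5 A × 240 V = 600 W = 0.6 kW
washing machine: Runtime = 1.5 h/day × 31 days = 46.5 h
washing machine: 0.6 kW × 46.5 h = 27.9 kWh
Wi-Fi router: Runtime = 2 h/day × 31 days = 62 h
Wi-Fi router: 0.007 kW × 62 h = 0.434 kWh
space heater: 1.37 kW × 147 h = 201.39 kWh
dehumidifier: 0.49 kW × 24 h = 11.76 kWh
Total energy = 241.484 kWh
Cost = 241.484 × $0.09 = $21.73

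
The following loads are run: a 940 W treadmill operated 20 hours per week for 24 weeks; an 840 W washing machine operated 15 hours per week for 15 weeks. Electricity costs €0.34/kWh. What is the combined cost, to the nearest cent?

treadmill: Runtime = 20 h/week × 24 weeks = 480 h
treadmill: 0.94 kW × 480 h = 451.2 kWh
washing machine: Runtime = 15 h/week × 15 weeks = 225 h
washing machine: 0.84 kW × 225 h = 189 kWh
Total energy = 640.2 kWh
Cost = 640.2 × €0.34 = €217.67

€217.67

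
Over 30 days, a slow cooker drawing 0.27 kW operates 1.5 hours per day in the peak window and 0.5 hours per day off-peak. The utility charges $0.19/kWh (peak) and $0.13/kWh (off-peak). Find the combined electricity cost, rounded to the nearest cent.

Peak energy = 0.27 kW × 1.5 h × 30 = 12.15 kWh
Off-peak energy = 0.27 kW × 0.5 h × 30 = 4.05 kWh
Cost = 12.15 × $0.19 + 4.05 × $0.13 = $2.3085 + $0.5265 = $2.84

$2.84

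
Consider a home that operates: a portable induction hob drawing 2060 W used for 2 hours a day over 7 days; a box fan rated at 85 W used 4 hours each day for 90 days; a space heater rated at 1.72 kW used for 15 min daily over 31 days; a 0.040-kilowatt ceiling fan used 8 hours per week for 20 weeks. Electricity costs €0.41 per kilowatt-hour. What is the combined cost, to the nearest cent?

portable induction hob: Runtime = 2 h/day × 7 days = 14 h
portable induction hob: 2.06 kW × 14 h = 28.84 kWh
box fan: Runtime = 4 h/day × 90 days = 360 h
box fan: 0.085 kW × 360 h = 30.6 kWh
space heater: Runtime = 15 min × 31 = 465 min = 7.75 h
space heater: 1.72 kW × 7.75 h = 13.33 kWh
ceiling fan: Runtime = 8 h/week × 20 weeks = 160 h
ceiling fan: 0.04 kW × 160 h = 6.4 kWh
Total energy = 79.17 kWh
Cost = 79.17 × €0.41 = €32.46

€32.46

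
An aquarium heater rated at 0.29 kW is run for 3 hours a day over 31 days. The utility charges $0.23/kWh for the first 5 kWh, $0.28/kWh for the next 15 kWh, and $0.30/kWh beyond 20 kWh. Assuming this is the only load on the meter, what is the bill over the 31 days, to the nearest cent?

Runtime = 3 h/day × 31 days = 93 h
Energy = 0.29 kW × 93 h = 26.97 kWh
Tier 1 (0–5 kWh): 5 × $0.23 = $1.15
Tier 2 (5–20 kWh): 15 × $0.28 = $4.2
Above 20 kWh: 6.97 × $0.30 = $2.091
Bill = $7.44

$7.44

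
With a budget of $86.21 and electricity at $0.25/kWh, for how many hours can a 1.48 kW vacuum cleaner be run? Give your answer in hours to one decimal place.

233.0 h

Energy available = $86.21 ÷ $0.25/kWh = 344.84 kWh
Hours = 344.84 kWh ÷ 1.48 kW = 233.0 h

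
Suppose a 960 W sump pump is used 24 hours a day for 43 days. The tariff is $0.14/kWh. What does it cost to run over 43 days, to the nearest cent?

Runtime = 24 h × 43 = 1032 h
Energy = 0.96 kW × 1032 h = 990.72 kWh
Cost = 990.72 kWh × $0.14/kWh = $138.70

$138.70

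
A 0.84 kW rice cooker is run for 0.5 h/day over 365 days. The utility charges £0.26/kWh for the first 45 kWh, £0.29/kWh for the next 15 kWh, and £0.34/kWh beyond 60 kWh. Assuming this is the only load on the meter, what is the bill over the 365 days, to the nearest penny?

Runtime = 0.5 h/day × 365 days = 182.5 h
Energy = 0.84 kW × 182.5 h = 153.3 kWh
Tier 1 (0–45 kWh): 45 × £0.26 = £11.7
Tier 2 (45–60 kWh): 15 × £0.29 = £4.35
Above 60 kWh: 93.3 × £0.34 = £31.722
Bill = £47.77

£47.77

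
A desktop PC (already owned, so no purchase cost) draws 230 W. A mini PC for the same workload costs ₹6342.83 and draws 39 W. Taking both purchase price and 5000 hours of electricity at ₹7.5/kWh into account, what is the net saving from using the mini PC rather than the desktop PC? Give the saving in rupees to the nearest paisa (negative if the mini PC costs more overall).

desktop PC: ₹0.00 + (230/1000) kW × 5000 h × ₹7.5 = ₹0.00 + ₹8625 = ₹8625
mini PC: ₹6342.83 + (39/1000) kW × 5000 h × ₹7.5 = ₹6342.83 + ₹1462.5 = ₹7805.33
Saving = ₹8625 − ₹7805.33 = ₹819.67

₹819.67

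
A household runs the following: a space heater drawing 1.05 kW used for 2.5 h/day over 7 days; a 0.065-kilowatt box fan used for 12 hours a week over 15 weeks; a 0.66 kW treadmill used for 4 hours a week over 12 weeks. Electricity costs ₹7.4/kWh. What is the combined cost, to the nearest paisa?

space heater: Runtime = 2.5 h/day × 7 days = 17.5 h
space heater: 1.05 kW × 17.5 h = 18.375 kWh
box fan: Runtime = 12 h/week × 15 weeks = 180 h
box fan: 0.065 kW × 180 h = 11.7 kWh
treadmill: Runtime = 4 h/week × 12 weeks = 48 h
treadmill: 0.66 kW × 48 h = 31.68 kWh
Total energy = 61.755 kWh
Cost = 61.755 × ₹7.4 = ₹456.99

₹456.99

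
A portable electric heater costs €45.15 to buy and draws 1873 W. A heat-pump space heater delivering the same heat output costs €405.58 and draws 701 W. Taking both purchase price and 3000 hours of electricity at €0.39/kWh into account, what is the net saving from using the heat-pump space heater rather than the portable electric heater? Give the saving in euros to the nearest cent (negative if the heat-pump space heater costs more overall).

portable electric heater: €45.15 + (1873/1000) kW × 3000 h × €0.39 = €45.15 + €2191.41 = €2236.56
heat-pump space heater: €405.58 + (701/1000) kW × 3000 h × €0.39 = €405.58 + €820.17 = €1225.75
Saving = €2236.56 − €1225.75 = €1010.81

€1010.81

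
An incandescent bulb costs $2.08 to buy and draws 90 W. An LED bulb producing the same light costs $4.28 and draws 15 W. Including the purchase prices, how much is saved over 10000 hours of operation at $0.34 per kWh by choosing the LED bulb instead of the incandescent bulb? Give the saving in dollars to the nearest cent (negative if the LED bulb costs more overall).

$252.80

incandescent bulb: $2.08 + (90/1000) kW × 10000 h × $0.34 = $2.08 + $306 = $308.08
LED bulb: $4.28 + (15/1000) kW × 10000 h × $0.34 = $4.28 + $51 = $55.28
Saving = $308.08 − $55.28 = $252.8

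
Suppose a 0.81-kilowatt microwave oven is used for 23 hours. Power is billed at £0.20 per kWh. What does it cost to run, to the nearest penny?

£3.73

Energy = 0.81 kW × 23 h = 18.63 kWh
Cost = 18.63 kWh × £0.20/kWh = £3.73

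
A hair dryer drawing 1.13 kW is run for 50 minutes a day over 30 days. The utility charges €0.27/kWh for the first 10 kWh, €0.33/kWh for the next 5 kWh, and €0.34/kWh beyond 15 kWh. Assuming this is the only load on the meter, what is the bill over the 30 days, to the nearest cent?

Runtime = 50 min × 30 = 1500 min = 25 h
Energy = 1.13 kW × 25 h = 28.25 kWh
Tier 1 (0–10 kWh): 10 × €0.27 = €2.7
Tier 2 (10–15 kWh): 5 × €0.33 = €1.65
Above 15 kWh: 13.25 × €0.34 = €4.505
Bill = €8.86

€8.86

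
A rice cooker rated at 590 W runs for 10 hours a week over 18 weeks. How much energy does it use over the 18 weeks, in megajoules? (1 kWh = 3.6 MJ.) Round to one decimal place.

Runtime = 10 h/week × 18 weeks = 180 h
Energy = 0.59 kW × 180 h = 106.2 kWh
= 106.2 × 3.6 MJ = 382.3 MJ

382.3 MJ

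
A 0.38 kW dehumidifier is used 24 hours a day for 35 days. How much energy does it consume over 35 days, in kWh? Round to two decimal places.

Runtime = 24 h × 35 = 840 h
Energy = 0.38 kW × 840 h = 319.2 kWh

319.20 kWh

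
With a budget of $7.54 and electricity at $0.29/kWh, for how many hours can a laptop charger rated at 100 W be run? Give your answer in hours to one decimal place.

260.0 h

Energy available = $7.54 ÷ $0.29/kWh = 26 kWh
Hours = 26 kWh ÷ 0.1 kW = 260.0 h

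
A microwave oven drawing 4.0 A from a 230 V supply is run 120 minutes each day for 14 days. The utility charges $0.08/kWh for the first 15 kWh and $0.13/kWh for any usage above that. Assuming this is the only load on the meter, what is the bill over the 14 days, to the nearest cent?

$2.60

Power = 4.0 A × 230 V = 920 W = 0.92 kW
Runtime = 120 min × 14 = 1680 min = 28 h
Energy = 0.92 kW × 28 h = 25.76 kWh
Tier 1 (0–15 kWh): 15 × $0.08 = $1.2
Above 15 kWh: 10.76 × $0.13 = $1.3988
Bill = $2.60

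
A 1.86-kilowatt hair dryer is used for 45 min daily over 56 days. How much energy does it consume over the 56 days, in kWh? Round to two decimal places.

78.12 kWh

Runtime = 45 min × 56 = 2520 min = 42 h
Energy = 1.86 kW × 42 h = 78.12 kWh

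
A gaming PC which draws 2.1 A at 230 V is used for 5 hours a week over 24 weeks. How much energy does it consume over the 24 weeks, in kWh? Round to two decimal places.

57.96 kWh

Power = 2.1 A × 230 V = 483 W = 0.483 kW
Runtime = 5 h/week × 24 weeks = 120 h
Energy = 0.483 kW × 120 h = 57.96 kWh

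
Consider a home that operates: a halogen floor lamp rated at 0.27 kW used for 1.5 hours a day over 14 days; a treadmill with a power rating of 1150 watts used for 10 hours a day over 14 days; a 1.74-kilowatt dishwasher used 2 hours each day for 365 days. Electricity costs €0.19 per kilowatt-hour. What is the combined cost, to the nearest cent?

€273.01

halogen floor lamp: Runtime = 1.5 h/day × 14 days = 21 h
halogen floor lamp: 0.27 kW × 21 h = 5.67 kWh
treadmill: Runtime = 10 h/day × 14 days = 140 h
treadmill: 1.15 kW × 140 h = 161 kWh
dishwasher: Runtime = 2 h/day × 365 days = 730 h
dishwasher: 1.74 kW × 730 h = 1270.2 kWh
Total energy = 1436.87 kWh
Cost = 1436.87 × €0.19 = €273.01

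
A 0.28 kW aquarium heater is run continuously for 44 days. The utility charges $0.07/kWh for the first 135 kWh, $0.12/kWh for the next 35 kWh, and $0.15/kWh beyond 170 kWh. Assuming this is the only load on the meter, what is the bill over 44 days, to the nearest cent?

$32.50

Runtime = 24 h × 44 = 1056 h
Energy = 0.28 kW × 1056 h = 295.68 kWh
Tier 1 (0–135 kWh): 135 × $0.07 = $9.45
Tier 2 (135–170 kWh): 35 × $0.12 = $4.2
Above 170 kWh: 125.68 × $0.15 = $18.852
Bill = $32.50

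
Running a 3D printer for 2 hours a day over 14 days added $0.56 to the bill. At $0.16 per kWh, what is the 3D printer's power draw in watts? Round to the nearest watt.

125 W

Energy = $0.56 ÷ $0.16/kWh = 3.5 kWh
Runtime = 2 h/day × 14 days = 28 h
Power = 3.5 kWh ÷ 28 h = 0.125 kW = 125 W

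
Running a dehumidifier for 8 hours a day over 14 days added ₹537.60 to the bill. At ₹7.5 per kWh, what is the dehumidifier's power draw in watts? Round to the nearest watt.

640 W

Energy = ₹537.60 ÷ ₹7.5/kWh = 71.68 kWh
Runtime = 8 h/day × 14 days = 112 h
Power = 71.68 kWh ÷ 112 h = 0.64 kW = 640 W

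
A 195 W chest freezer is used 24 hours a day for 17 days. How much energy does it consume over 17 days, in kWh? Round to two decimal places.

79.56 kWh

Runtime = 24 h × 17 = 408 h
Energy = 0.195 kW × 408 h = 79.56 kWh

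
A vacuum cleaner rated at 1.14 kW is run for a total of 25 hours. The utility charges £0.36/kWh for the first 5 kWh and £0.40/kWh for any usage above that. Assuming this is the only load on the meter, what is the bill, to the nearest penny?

£11.20

Energy = 1.14 kW × 25 h = 28.5 kWh
Tier 1 (0–5 kWh): 5 × £0.36 = £1.8
Above 5 kWh: 23.5 × £0.40 = £9.4
Bill = £11.20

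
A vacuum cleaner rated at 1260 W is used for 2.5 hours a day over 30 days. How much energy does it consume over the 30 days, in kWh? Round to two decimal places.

Runtime = 2.5 h/day × 30 days = 75 h
Energy = 1.26 kW × 75 h = 94.5 kWh

94.50 kWh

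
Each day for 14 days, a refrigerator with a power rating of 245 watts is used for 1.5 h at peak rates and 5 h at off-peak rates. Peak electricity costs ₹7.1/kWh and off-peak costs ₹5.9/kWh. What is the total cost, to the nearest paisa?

₹137.71

Peak energy = 0.245 kW × 1.5 h × 14 = 5.145 kWh
Off-peak energy = 0.245 kW × 5 h × 14 = 17.15 kWh
Cost = 5.145 × ₹7.1 + 17.15 × ₹5.9 = ₹36.5295 + ₹101.185 = ₹137.71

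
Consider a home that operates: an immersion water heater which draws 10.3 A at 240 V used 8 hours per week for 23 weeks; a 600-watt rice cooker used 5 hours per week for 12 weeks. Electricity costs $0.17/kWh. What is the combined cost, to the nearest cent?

$83.44

immersion water heater: Power = 10.3 A × 240 V = 2472 W = 2.472 kW
immersion water heater: Runtime = 8 h/week × 23 weeks = 184 h
immersion water heater: 2.472 kW × 184 h = 454.848 kWh
rice cooker: Runtime = 5 h/week × 12 weeks = 60 h
rice cooker: 0.6 kW × 60 h = 36 kWh
Total energy = 490.848 kWh
Cost = 490.848 × $0.17 = $83.44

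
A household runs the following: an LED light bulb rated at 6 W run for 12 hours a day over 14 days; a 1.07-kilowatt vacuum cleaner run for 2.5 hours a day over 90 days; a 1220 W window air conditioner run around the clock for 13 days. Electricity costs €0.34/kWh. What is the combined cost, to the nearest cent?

€211.62

LED light bulb: Runtime = 12 h/day × 14 days = 168 h
LED light bulb: 0.006 kW × 168 h = 1.008 kWh
vacuum cleaner: Runtime = 2.5 h/day × 90 days = 225 h
vacuum cleaner: 1.07 kW × 225 h = 240.75 kWh
window air conditioner: Runtime = 24 h × 13 = 312 h
window air conditioner: 1.22 kW × 312 h = 380.64 kWh
Total energy = 622.398 kWh
Cost = 622.398 × €0.34 = €211.62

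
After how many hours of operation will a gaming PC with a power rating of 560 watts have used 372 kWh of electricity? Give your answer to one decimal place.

664.3 h

Hours = 372 kWh ÷ 0.56 kW = 664.3 h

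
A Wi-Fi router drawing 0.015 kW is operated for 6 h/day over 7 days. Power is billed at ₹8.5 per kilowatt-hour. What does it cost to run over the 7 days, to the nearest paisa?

Runtime = 6 h/day × 7 days = 42 h
Energy = 0.015 kW × 42 h = 0.63 kWh
Cost = 0.63 kWh × ₹8.5/kWh = ₹5.36

₹5.36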